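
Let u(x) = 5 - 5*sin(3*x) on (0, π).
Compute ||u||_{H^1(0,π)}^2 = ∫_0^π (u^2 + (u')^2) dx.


||u||_{H^1(0,π)}^2 = -100/3 + 150*π

u'(x) = -15*cos(3*x).
Expand u² and (u')² and integrate term by term on (0, π), using: for integers n ≥ 1, ∫_0^π sin²(nx) dx = ∫_0^π cos²(nx) dx = π/2; for n ≠ n', ∫_0^π sin(nx)sin(n'x) dx = ∫_0^π cos(nx)cos(n'x) dx = 0; and by product-to-sum, ∫_0^π sin(nx)cos(n'x) dx = ½∫_0^π [sin((n+n')x) + sin((n−n')x)] dx, which is 0 when n+n' is even and 2n/(n²−n'²) when n+n' is odd (it need not vanish on (0, π)). For the constant mode: ∫_0^π 1 dx = π, ∫_0^π cos(nx) dx = 0, ∫_0^π sin(nx) dx = (1−(−1)^n)/n.
  u² squared terms: (5)²·∫1 dx = 25·π = 25*π;  (-5)²·∫sin(3x)² dx = 25·π/2 = 25*π/2.
  u² cross terms: 2·(5)·(-5)·∫1·sin(3x) dx = -50·(2/3) = -100/3.
  So ∫_0^π u² dx = 25*π + 25*π/2 − 100/3 = -100/3 + 75*π/2.
  (u')² squared terms: (-15)²·∫cos(3x)² dx = 225·π/2 = 225*π/2.
  So ∫_0^π (u')² dx = 225*π/2.
||u||_{H^1}^2 = (-100/3 + 75*π/2) + (225*π/2) = -100/3 + 150*π.


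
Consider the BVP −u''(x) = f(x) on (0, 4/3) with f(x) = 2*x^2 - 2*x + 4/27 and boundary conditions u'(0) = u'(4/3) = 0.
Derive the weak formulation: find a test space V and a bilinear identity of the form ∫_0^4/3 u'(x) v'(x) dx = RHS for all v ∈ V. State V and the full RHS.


V = H^1(0, 4/3) (no boundary constraint on v; u is determined up to an additive constant); weak form: ∫_0^4/3 u'v' dx = ∫_0^4/3 (2*x^2 - 2*x + 4/27) v dx for all v ∈ V.

Multiply both sides by a test function v and integrate from 0 to 4/3:
  ∫_0^4/3 −u''(x) v(x) dx = ∫_0^4/3 f(x) v(x) dx.
Integrate the LHS by parts once:
  ∫_0^4/3 −u'' v dx = −[u'(x) v(x)]_0^4/3 + ∫_0^4/3 u'(x) v'(x) dx.
Thus ∫_0^4/3 u'(x) v'(x) dx = ∫_0^4/3 f(x) v(x) dx + [u'(x) v(x)]_0^4/3.
Choose V so that boundary terms are either known or forced to vanish.
u has homogeneous Neumann: u'(0) = u'(4/3) = 0. So [u' v]_0^4/3 = 0·v(4/3) − 0·v(0) = 0 for any v; take V = H^1(0, 4/3).
Weak formulation: find u (satisfying any essential BC) such that ∫_0^4/3 u'(x) v'(x) dx = ∫_0^4/3 f v dx for all v ∈ V (homogeneous Neumann, so boundary terms vanish).
Substituting f(x) = 2*x^2 - 2*x + 4/27, the right-hand side is ∫_0^4/3 (2*x^2 - 2*x + 4/27) v dx.
Compatibility check (pure Neumann): taking v ≡ 1 ∈ V gives 0 = ∫_0^4/3 f dx + (0) − (0), i.e. ∫_0^4/3 f dx must equal u'(0) − u'(4/3) = 0. Indeed ∫_0^4/3 (2*x^2 - 2*x + 4/27) dx = 0, so the data are compatible. The solution is then unique only up to an additive constant (fix it e.g. by requiring ∫_0^4/3 u dx = 0).


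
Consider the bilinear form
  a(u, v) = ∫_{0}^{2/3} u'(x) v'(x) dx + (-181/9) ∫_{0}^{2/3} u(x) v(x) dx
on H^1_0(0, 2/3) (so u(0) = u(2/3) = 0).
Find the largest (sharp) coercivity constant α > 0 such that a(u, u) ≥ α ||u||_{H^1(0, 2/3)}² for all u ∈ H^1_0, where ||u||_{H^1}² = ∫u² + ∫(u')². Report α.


α = (-724 + 81*π^2)/(9*(4 + 9*π^2))

Coercivity of a(·,·) on H^1_0(0, 2/3) means a(u, u) ≥ α ||u||_{H^1}² for every u ∈ H^1_0.
The interval has length L = 2/3, and Poincaré/coercivity depend only on L. Here a(u, u) = ∫(u')² + (-181/9)·∫u².
Here c = -181/9 < 0 with |c| < (π/L)² = 9*π^2/4, so coercivity still holds. The condition a(u,u) ≥ α||u||_{H^1}² reads (1−α)∫(u')² ≥ (α−c)∫u². Any admissible α is ≤ 1 (rapidly oscillating u have ∫u²/∫(u')² → 0), and α = 1 would force 0 ≥ (1−c)∫u², impossible since c < 1; so 1−α > 0. By the sharp Poincaré inequality on H^1_0 of an interval of length L, ∫(u')² ≥ (π/L)²∫u² with equality for the first sine mode sin(π(x−x₀)/L) (x₀ the left endpoint), so the inequality holds for all u iff (1−α)(π/L)² ≥ α − c, i.e. α ≤ ((π/L)² + c)/((π/L)² + 1) = (1 + c(L/π)²)/(1 + (L/π)²). (Direct route, valid since c ≤ 0: Poincaré gives c∫u² ≥ c(L/π)²∫(u')², so a(u,u) ≥ (1 + c(L/π)²)∫(u')², while ||u||_{H^1}² ≤ (1 + (L/π)²)∫(u')²; dividing yields the same α.) With (π/L)² = 9*π^2/4 and c = -181/9, the largest admissible constant is α = ((π/L)² + c)/((π/L)² + 1).
Simplifying, α = (-724 + 81*π^2)/(9*(4 + 9*π^2)).


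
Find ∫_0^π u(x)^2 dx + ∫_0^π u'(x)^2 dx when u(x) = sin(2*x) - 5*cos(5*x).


||u||_{H^1(0,π)}^2 = 1040/21 + 655*π/2

u'(x) = 25*sin(5*x) + 2*cos(2*x).
Expand u² and (u')² and integrate term by term on (0, π), using: for integers n ≥ 1, ∫_0^π sin²(nx) dx = ∫_0^π cos²(nx) dx = π/2; for n ≠ n', ∫_0^π sin(nx)sin(n'x) dx = ∫_0^π cos(nx)cos(n'x) dx = 0; and by product-to-sum, ∫_0^π sin(nx)cos(n'x) dx = ½∫_0^π [sin((n+n')x) + sin((n−n')x)] dx, which is 0 when n+n' is even and 2n/(n²−n'²) when n+n' is odd (it need not vanish on (0, π)).
  u² squared terms: (-5)²·∫cos(5x)² dx = 25·π/2 = 25*π/2;  (1)²·∫sin(2x)² dx = 1·π/2 = π/2.
  u² cross terms: 2·(-5)·(1)·∫cos(5x)·sin(2x) dx = -10·(-4/21) = 40/21.
  So ∫_0^π u² dx = 25*π/2 + π/2 + 40/21 = 40/21 + 13*π.
  (u')² squared terms: (2)²·∫cos(2x)² dx = 4·π/2 = 2*π;  (25)²·∫sin(5x)² dx = 625·π/2 = 625*π/2.
  (u')² cross terms: 2·(2)·(25)·∫cos(2x)·sin(5x) dx = 100·(10/21) = 1000/21.
  So ∫_0^π (u')² dx = 2*π + 625*π/2 + 1000/21 = 1000/21 + 629*π/2.
||u||_{H^1}^2 = (40/21 + 13*π) + (1000/21 + 629*π/2) = 1040/21 + 655*π/2.


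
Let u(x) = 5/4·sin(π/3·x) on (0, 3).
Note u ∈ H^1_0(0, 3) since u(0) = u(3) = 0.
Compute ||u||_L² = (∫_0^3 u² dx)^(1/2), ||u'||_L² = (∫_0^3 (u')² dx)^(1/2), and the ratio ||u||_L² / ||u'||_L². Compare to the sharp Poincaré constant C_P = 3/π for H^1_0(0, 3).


||u||_L² / ||u'||_L² = 3/π = C_P.

u(x) = 5/4·sin(π/3·x), so u'(x) = 5*π*cos(π*x/3)/12.
Writing u(x) = A·sin(kπx/L) with A = 5/4 and k = 1, use ∫_0^L sin²(kπx/L) dx = L/2 and ∫_0^L cos²(kπx/L) dx = L/2.
u² = 25/16·sin²(π/3·x) and (u')² = 25*π^2/144·cos²(π/3·x), and each of sin², cos² integrates to L/2 = 3/2 over (0, 3).
∫_0^3 u² dx = 75/32, so ||u||_L² = 5*sqrt(6)/8.
∫_0^3 (u')² dx = 25*π^2/96, so ||u'||_L² = 5*sqrt(6)*π/24.
Ratio ||u||_L² / ||u'||_L² = 3/π.
Sharp Poincaré constant on H^1_0(0, 3) is C_P = L/π = 3/π, achieved by sin(π/3·x).
This is the k = 1 eigenfunction (up to amplitude), so the ratio equals the sharp Poincaré constant exactly.


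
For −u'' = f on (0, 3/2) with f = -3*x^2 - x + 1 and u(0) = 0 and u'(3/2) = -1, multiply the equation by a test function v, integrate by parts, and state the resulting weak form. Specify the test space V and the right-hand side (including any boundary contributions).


V = {v ∈ H^1(0, 3/2) : v(0) = 0} (test functions vanish at x = 0 where u is specified); weak form: ∫_0^3/2 u'v' dx = ∫_0^3/2 (-3*x^2 - x + 1) v dx − v(3/2) for all v ∈ V.

Multiply both sides by a test function v and integrate from 0 to 3/2:
  ∫_0^3/2 −u''(x) v(x) dx = ∫_0^3/2 f(x) v(x) dx.
Integrate the LHS by parts once:
  ∫_0^3/2 −u'' v dx = −[u'(x) v(x)]_0^3/2 + ∫_0^3/2 u'(x) v'(x) dx.
Thus ∫_0^3/2 u'(x) v'(x) dx = ∫_0^3/2 f(x) v(x) dx + [u'(x) v(x)]_0^3/2.
Choose V so that boundary terms are either known or forced to vanish.
Mixed BC: u(0) = 0 (Dirichlet) and u'(3/2) = -1 (Neumann). Define V = {v ∈ H^1(0, 3/2) : v(0) = 0}. Then [u' v]_0^3/2 = u'(3/2)·v(3/2) − u'(0)·0 = − v(3/2).
Weak formulation: find u (satisfying any essential BC) such that ∫_0^3/2 u'(x) v'(x) dx = ∫_0^3/2 f v dx − v(3/2) for all v ∈ V (Dirichlet at 0 absorbed into V; Neumann datum at x = 3/2 contributes the boundary term).
Substituting f(x) = -3*x^2 - x + 1, the right-hand side is ∫_0^3/2 (-3*x^2 - x + 1) v dx − v(3/2).


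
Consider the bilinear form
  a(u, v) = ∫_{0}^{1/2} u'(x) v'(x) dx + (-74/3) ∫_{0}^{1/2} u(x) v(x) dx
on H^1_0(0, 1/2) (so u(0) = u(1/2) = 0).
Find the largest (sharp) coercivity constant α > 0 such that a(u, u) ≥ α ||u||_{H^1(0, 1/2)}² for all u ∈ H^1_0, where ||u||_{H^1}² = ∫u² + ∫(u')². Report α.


α = 2*(-37 + 6*π^2)/(3*(1 + 4*π^2))

Coercivity of a(·,·) on H^1_0(0, 1/2) means a(u, u) ≥ α ||u||_{H^1}² for every u ∈ H^1_0.
The interval has length L = 1/2, and Poincaré/coercivity depend only on L. Here a(u, u) = ∫(u')² + (-74/3)·∫u².
Here c = -74/3 < 0 with |c| < (π/L)² = 4*π^2, so coercivity still holds. The condition a(u,u) ≥ α||u||_{H^1}² reads (1−α)∫(u')² ≥ (α−c)∫u². Any admissible α is ≤ 1 (rapidly oscillating u have ∫u²/∫(u')² → 0), and α = 1 would force 0 ≥ (1−c)∫u², impossible since c < 1; so 1−α > 0. By the sharp Poincaré inequality on H^1_0 of an interval of length L, ∫(u')² ≥ (π/L)²∫u² with equality for the first sine mode sin(π(x−x₀)/L) (x₀ the left endpoint), so the inequality holds for all u iff (1−α)(π/L)² ≥ α − c, i.e. α ≤ ((π/L)² + c)/((π/L)² + 1) = (1 + c(L/π)²)/(1 + (L/π)²). (Direct route, valid since c ≤ 0: Poincaré gives c∫u² ≥ c(L/π)²∫(u')², so a(u,u) ≥ (1 + c(L/π)²)∫(u')², while ||u||_{H^1}² ≤ (1 + (L/π)²)∫(u')²; dividing yields the same α.) With (π/L)² = 4*π^2 and c = -74/3, the largest admissible constant is α = ((π/L)² + c)/((π/L)² + 1).
Simplifying, α = 2*(-37 + 6*π^2)/(3*(1 + 4*π^2)).


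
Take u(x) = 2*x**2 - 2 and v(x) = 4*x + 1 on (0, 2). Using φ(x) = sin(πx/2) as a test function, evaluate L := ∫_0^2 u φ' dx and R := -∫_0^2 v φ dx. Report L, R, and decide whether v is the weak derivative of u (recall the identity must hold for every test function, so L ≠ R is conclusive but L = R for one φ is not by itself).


LHS = -16/π, RHS = -20/π. No, v is not the weak derivative of u.

u(x) = 2*x**2 - 2, classical derivative u'(x) = 4*x.
φ(x) = sin(πx/2), so φ'(x) = π*cos(π*x/2)/2.
Note φ(0) = φ(2) = 0, so the boundary term u·φ vanishes.
LHS = ∫_0^2 u(x) φ'(x) dx = ∫_0^2 (π*x^2*cos(π*x/2) - π*cos(π*x/2)) dx. Term by term:
  ∫_0^2 -π*cos(π*x/2) dx = 0;  ∫_0^2 π*x^2*cos(π*x/2) dx = -16/π.
Sum: 0 − 16/π = -16/π.
So LHS = -16/π.
∫_0^2 v(x) φ(x) dx = ∫_0^2 (4*x*sin(π*x/2) + sin(π*x/2)) dx. Term by term:
  ∫_0^2 4*x*sin(π*x/2) dx = 16/π;  ∫_0^2 sin(π*x/2) dx = 4/π.
Sum: 16/π + 4/π = 20/π.
So RHS = -∫_0^2 v(x) φ(x) dx = -20/π.
LHS − RHS = 4/π ≠ 0, so the identity fails.
(For a valid weak derivative the identity must hold for EVERY test function, in particular this one. The failure shows v is NOT the weak derivative of u.)
Correct weak derivative would be u'(x) = 4*x.


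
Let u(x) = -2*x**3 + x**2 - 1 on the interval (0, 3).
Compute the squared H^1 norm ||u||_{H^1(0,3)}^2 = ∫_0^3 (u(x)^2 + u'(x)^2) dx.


||u||_{H^1}^2 = 76227/35

The H^1 norm (squared) on an interval (0, L) is
  ||u||_{H^1}^2 = ∫_0^L u(x)^2 dx + ∫_0^L u'(x)^2 dx.
Compute u'(x) = -6*x**2 + 2*x.
Then u(x)^2 = 4*x**6 - 4*x**5 + x**4 + 4*x**3 - 2*x**2 + 1 and u'(x)^2 = 36*x**4 - 24*x**3 + 4*x**2.
Integrate each monomial from 0 to 3 using ∫_0^3 c·x^n dx = c·3^(n+1)/(n+1):
  ∫_0^3 u(x)^2 dx = ∫_0^3 (4*x^6 - 4*x^5 + x^4 + 4*x^3 - 2*x^2 + 1) dx. Term by term:
    ∫_0^3 4*x^6 dx = 8748/7;  ∫_0^3 -4*x^5 dx = -486;  ∫_0^3 x^4 dx = 243/5;
    ∫_0^3 4*x^3 dx = 81;  ∫_0^3 -2*x^2 dx = -18;  ∫_0^3 1 dx = 3.
  Sum: 8748/7 − 486 + 243/5 + 81 − 18 + 3 = 30741/35.
  ∫_0^3 u'(x)^2 dx = ∫_0^3 (36*x^4 - 24*x^3 + 4*x^2) dx. Term by term:
    ∫_0^3 36*x^4 dx = 8748/5;  ∫_0^3 -24*x^3 dx = -486;  ∫_0^3 4*x^2 dx = 36.
  Sum: 8748/5 − 486 + 36 = 6498/5.
Adding: ||u||_{H^1}^2 = 30741/35 + 6498/5 = 76227/35.


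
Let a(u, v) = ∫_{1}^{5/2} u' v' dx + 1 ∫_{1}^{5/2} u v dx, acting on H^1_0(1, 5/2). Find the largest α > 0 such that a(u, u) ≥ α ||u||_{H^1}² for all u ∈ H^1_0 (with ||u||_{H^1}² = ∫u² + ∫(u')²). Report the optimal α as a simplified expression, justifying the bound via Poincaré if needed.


α = 1

Coercivity of a(·,·) on H^1_0(1, 5/2) means a(u, u) ≥ α ||u||_{H^1}² for every u ∈ H^1_0.
The interval has length L = 3/2, and Poincaré/coercivity depend only on L. Here a(u, u) = ∫(u')² + (1)·∫u².
Here c = 1 ≥ 1, so a(u,u) = ∫(u')² + c∫u² ≥ ∫(u')² + ∫u² = ||u||_{H^1}², i.e. α = 1 works. No larger α is possible: a(u,u) ≥ α||u||_{H^1}² means (1−α)∫(u')² ≥ (α−c)∫u², and for the modes u_n = sin(nπ(x−x₀)/L) (x₀ the left endpoint) one has ∫u_n²/∫(u_n')² = (L/(nπ))² → 0, so a(u_n,u_n)/||u_n||_{H^1}² → 1. Hence the optimal constant is α = 1.
Therefore α = 1.


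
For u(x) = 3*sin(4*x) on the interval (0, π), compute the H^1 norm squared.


||u||_{H^1(0,π)}^2 = 153*π/2

u'(x) = 12*cos(4*x).
Expand u² and (u')² and integrate term by term on (0, π), using: for integers n ≥ 1, ∫_0^π sin²(nx) dx = ∫_0^π cos²(nx) dx = π/2; for n ≠ n', ∫_0^π sin(nx)sin(n'x) dx = ∫_0^π cos(nx)cos(n'x) dx = 0; and by product-to-sum, ∫_0^π sin(nx)cos(n'x) dx = ½∫_0^π [sin((n+n')x) + sin((n−n')x)] dx, which is 0 when n+n' is even and 2n/(n²−n'²) when n+n' is odd (it need not vanish on (0, π)).
  u² squared terms: (3)²·∫sin(4x)² dx = 9·π/2 = 9*π/2.
  So ∫_0^π u² dx = 9*π/2.
  (u')² squared terms: (12)²·∫cos(4x)² dx = 144·π/2 = 72*π.
  So ∫_0^π (u')² dx = 72*π.
||u||_{H^1}^2 = (9*π/2) + (72*π) = 153*π/2.


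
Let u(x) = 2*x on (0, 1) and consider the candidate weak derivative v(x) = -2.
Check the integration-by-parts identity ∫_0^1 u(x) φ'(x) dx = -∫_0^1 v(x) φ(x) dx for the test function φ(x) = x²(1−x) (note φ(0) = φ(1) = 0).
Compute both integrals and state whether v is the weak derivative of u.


LHS = -1/6, RHS = 1/6. No, v is not the weak derivative of u.

u(x) = 2*x, classical derivative u'(x) = 2.
φ(x) = x²(1−x), so φ'(x) = x*(2 - 3*x).
Note φ(0) = φ(1) = 0, so the boundary term u·φ vanishes.
LHS = ∫_0^1 u(x) φ'(x) dx = ∫_0^1 (-6*x^3 + 4*x^2) dx. Term by term:
  ∫_0^1 -6*x^3 dx = -3/2;  ∫_0^1 4*x^2 dx = 4/3.
Sum: -3/2 + 4/3 = -1/6.
So LHS = -1/6.
∫_0^1 v(x) φ(x) dx = ∫_0^1 (2*x^3 - 2*x^2) dx. Term by term:
  ∫_0^1 2*x^3 dx = 1/2;  ∫_0^1 -2*x^2 dx = -2/3.
Sum: 1/2 − 2/3 = -1/6.
So RHS = -∫_0^1 v(x) φ(x) dx = 1/6.
LHS − RHS = -1/3 ≠ 0, so the identity fails.
(For a valid weak derivative the identity must hold for EVERY test function, in particular this one. The failure shows v is NOT the weak derivative of u.)
Correct weak derivative would be u'(x) = 2.


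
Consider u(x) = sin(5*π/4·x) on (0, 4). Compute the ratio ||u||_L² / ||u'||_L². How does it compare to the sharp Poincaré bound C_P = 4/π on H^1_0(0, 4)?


||u||_L² / ||u'||_L² = 4/(5*π) < C_P = 4/π.

u(x) = sin(5*π/4·x), so u'(x) = 5*π*cos(5*π*x/4)/4.
Writing u(x) = A·sin(kπx/L) with A = 1 and k = 5, use ∫_0^L sin²(kπx/L) dx = L/2 and ∫_0^L cos²(kπx/L) dx = L/2.
u² = 1·sin²(5*π/4·x) and (u')² = 25*π^2/16·cos²(5*π/4·x), and each of sin², cos² integrates to L/2 = 2 over (0, 4).
∫_0^4 u² dx = 2, so ||u||_L² = sqrt(2).
∫_0^4 (u')² dx = 25*π^2/8, so ||u'||_L² = 5*sqrt(2)*π/4.
Ratio ||u||_L² / ||u'||_L² = 4/(5*π).
Sharp Poincaré constant on H^1_0(0, 4) is C_P = L/π = 4/π, achieved by sin(π/4·x).
This is the k = 5 harmonic; the ratio L/(kπ) is strictly less than C_P = L/π, consistent with the sharp inequality ||u||_L² ≤ C_P ||u'||_L².


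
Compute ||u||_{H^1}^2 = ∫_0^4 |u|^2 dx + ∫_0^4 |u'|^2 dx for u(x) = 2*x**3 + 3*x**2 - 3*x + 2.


||u||_{H^1}^2 = 993884/35

The H^1 norm (squared) on an interval (0, L) is
  ||u||_{H^1}^2 = ∫_0^L u(x)^2 dx + ∫_0^L u'(x)^2 dx.
Compute u'(x) = 6*x**2 + 6*x - 3.
Then u(x)^2 = 4*x**6 + 12*x**5 - 3*x**4 - 10*x**3 + 21*x**2 - 12*x + 4 and u'(x)^2 = 36*x**4 + 72*x**3 - 36*x + 9.
Integrate each monomial from 0 to 4 using ∫_0^4 c·x^n dx = c·4^(n+1)/(n+1):
  ∫_0^4 u(x)^2 dx = ∫_0^4 (4*x^6 + 12*x^5 - 3*x^4 - 10*x^3 + 21*x^2 - 12*x + 4) dx. Term by term:
    ∫_0^4 4*x^6 dx = 65536/7;  ∫_0^4 12*x^5 dx = 8192;  ∫_0^4 -3*x^4 dx = -3072/5;
    ∫_0^4 -10*x^3 dx = -640;  ∫_0^4 21*x^2 dx = 448;  ∫_0^4 -12*x dx = -96;
    ∫_0^4 4 dx = 16.
  Sum: 65536/7 + 8192 − 3072/5 − 640 + 448 − 96 + 16 = 583376/35.
  ∫_0^4 u'(x)^2 dx = ∫_0^4 (36*x^4 + 72*x^3 - 36*x + 9) dx. Term by term:
    ∫_0^4 36*x^4 dx = 36864/5;  ∫_0^4 72*x^3 dx = 4608;  ∫_0^4 -36*x dx = -288;
    ∫_0^4 9 dx = 36.
  Sum: 36864/5 + 4608 − 288 + 36 = 58644/5.
Adding: ||u||_{H^1}^2 = 583376/35 + 58644/5 = 993884/35.


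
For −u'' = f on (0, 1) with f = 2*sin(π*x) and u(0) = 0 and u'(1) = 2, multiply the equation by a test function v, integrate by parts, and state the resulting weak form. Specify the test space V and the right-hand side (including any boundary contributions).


V = {v ∈ H^1(0, 1) : v(0) = 0} (test functions vanish at x = 0 where u is specified); weak form: ∫_0^1 u'v' dx = ∫_0^1 (2*sin(π*x)) v dx + 2·v(1) for all v ∈ V.

Multiply both sides by a test function v and integrate from 0 to 1:
  ∫_0^1 −u''(x) v(x) dx = ∫_0^1 f(x) v(x) dx.
Integrate the LHS by parts once:
  ∫_0^1 −u'' v dx = −[u'(x) v(x)]_0^1 + ∫_0^1 u'(x) v'(x) dx.
Thus ∫_0^1 u'(x) v'(x) dx = ∫_0^1 f(x) v(x) dx + [u'(x) v(x)]_0^1.
Choose V so that boundary terms are either known or forced to vanish.
Mixed BC: u(0) = 0 (Dirichlet) and u'(1) = 2 (Neumann). Define V = {v ∈ H^1(0, 1) : v(0) = 0}. Then [u' v]_0^1 = u'(1)·v(1) − u'(0)·0 = 2·v(1).
Weak formulation: find u (satisfying any essential BC) such that ∫_0^1 u'(x) v'(x) dx = ∫_0^1 f v dx + 2·v(1) for all v ∈ V (Dirichlet at 0 absorbed into V; Neumann datum at x = 1 contributes the boundary term).
Substituting f(x) = 2*sin(π*x), the right-hand side is ∫_0^1 (2*sin(π*x)) v dx + 2·v(1).


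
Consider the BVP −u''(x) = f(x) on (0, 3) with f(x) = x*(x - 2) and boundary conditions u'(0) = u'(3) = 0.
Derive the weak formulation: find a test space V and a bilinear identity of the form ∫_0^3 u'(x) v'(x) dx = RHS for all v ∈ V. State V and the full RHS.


V = H^1(0, 3) (no boundary constraint on v; u is determined up to an additive constant); weak form: ∫_0^3 u'v' dx = ∫_0^3 (x*(x - 2)) v dx for all v ∈ V.

Multiply both sides by a test function v and integrate from 0 to 3:
  ∫_0^3 −u''(x) v(x) dx = ∫_0^3 f(x) v(x) dx.
Integrate the LHS by parts once:
  ∫_0^3 −u'' v dx = −[u'(x) v(x)]_0^3 + ∫_0^3 u'(x) v'(x) dx.
Thus ∫_0^3 u'(x) v'(x) dx = ∫_0^3 f(x) v(x) dx + [u'(x) v(x)]_0^3.
Choose V so that boundary terms are either known or forced to vanish.
u has homogeneous Neumann: u'(0) = u'(3) = 0. So [u' v]_0^3 = 0·v(3) − 0·v(0) = 0 for any v; take V = H^1(0, 3).
Weak formulation: find u (satisfying any essential BC) such that ∫_0^3 u'(x) v'(x) dx = ∫_0^3 f v dx for all v ∈ V (homogeneous Neumann, so boundary terms vanish).
Substituting f(x) = x*(x - 2), the right-hand side is ∫_0^3 (x*(x - 2)) v dx.
Compatibility check (pure Neumann): taking v ≡ 1 ∈ V gives 0 = ∫_0^3 f dx + (0) − (0), i.e. ∫_0^3 f dx must equal u'(0) − u'(3) = 0. Indeed ∫_0^3 (x*(x - 2)) dx = 0, so the data are compatible. The solution is then unique only up to an additive constant (fix it e.g. by requiring ∫_0^3 u dx = 0).


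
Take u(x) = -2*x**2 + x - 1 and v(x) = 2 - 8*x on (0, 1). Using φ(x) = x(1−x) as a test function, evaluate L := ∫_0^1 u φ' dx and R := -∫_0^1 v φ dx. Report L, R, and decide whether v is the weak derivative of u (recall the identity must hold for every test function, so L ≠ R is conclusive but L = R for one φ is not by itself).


LHS = 1/6, RHS = 1/3. No, v is not the weak derivative of u.

u(x) = -2*x**2 + x - 1, classical derivative u'(x) = 1 - 4*x.
φ(x) = x(1−x), so φ'(x) = 1 - 2*x.
Note φ(0) = φ(1) = 0, so the boundary term u·φ vanishes.
LHS = ∫_0^1 u(x) φ'(x) dx = ∫_0^1 (4*x^3 - 4*x^2 + 3*x - 1) dx. Term by term:
  ∫_0^1 4*x^3 dx = 1;  ∫_0^1 -4*x^2 dx = -4/3;  ∫_0^1 3*x dx = 3/2;
  ∫_0^1 -1 dx = -1.
Sum: 1 − 4/3 + 3/2 − 1 = 1/6.
So LHS = 1/6.
∫_0^1 v(x) φ(x) dx = ∫_0^1 (8*x^3 - 10*x^2 + 2*x) dx. Term by term:
  ∫_0^1 8*x^3 dx = 2;  ∫_0^1 -10*x^2 dx = -10/3;  ∫_0^1 2*x dx = 1.
Sum: 2 − 10/3 + 1 = -1/3.
So RHS = -∫_0^1 v(x) φ(x) dx = 1/3.
LHS − RHS = -1/6 ≠ 0, so the identity fails.
(For a valid weak derivative the identity must hold for EVERY test function, in particular this one. The failure shows v is NOT the weak derivative of u.)
Correct weak derivative would be u'(x) = 1 - 4*x.


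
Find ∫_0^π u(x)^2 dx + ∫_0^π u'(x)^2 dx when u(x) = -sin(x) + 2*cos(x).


||u||_{H^1(0,π)}^2 = 5*π

u'(x) = -2*sin(x) - cos(x).
Expand u² and (u')² and integrate term by term on (0, π), using: for integers n ≥ 1, ∫_0^π sin²(nx) dx = ∫_0^π cos²(nx) dx = π/2; for n ≠ n', ∫_0^π sin(nx)sin(n'x) dx = ∫_0^π cos(nx)cos(n'x) dx = 0; and by product-to-sum, ∫_0^π sin(nx)cos(n'x) dx = ½∫_0^π [sin((n+n')x) + sin((n−n')x)] dx, which is 0 when n+n' is even and 2n/(n²−n'²) when n+n' is odd (it need not vanish on (0, π)).
  u² squared terms: (-1)²·∫sin(x)² dx = 1·π/2 = π/2;  (2)²·∫cos(x)² dx = 4·π/2 = 2*π.
  u² cross terms: 2·(-1)·(2)·∫sin(x)·cos(x) dx = -4·(0) = 0.
  So ∫_0^π u² dx = π/2 + 2*π + 0 = 5*π/2.
  (u')² squared terms: (-1)²·∫cos(x)² dx = 1·π/2 = π/2;  (-2)²·∫sin(x)² dx = 4·π/2 = 2*π.
  (u')² cross terms: 2·(-1)·(-2)·∫cos(x)·sin(x) dx = 4·(0) = 0.
  So ∫_0^π (u')² dx = π/2 + 2*π + 0 = 5*π/2.
||u||_{H^1}^2 = (5*π/2) + (5*π/2) = 5*π.


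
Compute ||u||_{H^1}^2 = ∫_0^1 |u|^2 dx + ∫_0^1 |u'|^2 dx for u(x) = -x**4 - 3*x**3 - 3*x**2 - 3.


||u||_{H^1}^2 = 135563/1260

The H^1 norm (squared) on an interval (0, L) is
  ||u||_{H^1}^2 = ∫_0^L u(x)^2 dx + ∫_0^L u'(x)^2 dx.
Compute u'(x) = -4*x**3 - 9*x**2 - 6*x.
Then u(x)^2 = x**8 + 6*x**7 + 15*x**6 + 18*x**5 + 15*x**4 + 18*x**3 + 18*x**2 + 9 and u'(x)^2 = 16*x**6 + 72*x**5 + 129*x**4 + 108*x**3 + 36*x**2.
Integrate each monomial from 0 to 1 using ∫_0^1 c·x^n dx = c·1^(n+1)/(n+1):
  ∫_0^1 u(x)^2 dx = ∫_0^1 (x^8 + 6*x^7 + 15*x^6 + 18*x^5 + 15*x^4 + 18*x^3 + 18*x^2 + 9) dx. Term by term:
    ∫_0^1 x^8 dx = 1/9;  ∫_0^1 6*x^7 dx = 3/4;  ∫_0^1 15*x^6 dx = 15/7;
    ∫_0^1 18*x^5 dx = 3;  ∫_0^1 15*x^4 dx = 3;  ∫_0^1 18*x^3 dx = 9/2;
    ∫_0^1 18*x^2 dx = 6;  ∫_0^1 9 dx = 9.
  Sum: 1/9 + 3/4 + 15/7 + 3 + 3 + 9/2 + 6 + 9 = 7183/252.
  ∫_0^1 u'(x)^2 dx = ∫_0^1 (16*x^6 + 72*x^5 + 129*x^4 + 108*x^3 + 36*x^2) dx. Term by term:
    ∫_0^1 16*x^6 dx = 16/7;  ∫_0^1 72*x^5 dx = 12;  ∫_0^1 129*x^4 dx = 129/5;
    ∫_0^1 108*x^3 dx = 27;  ∫_0^1 36*x^2 dx = 12.
  Sum: 16/7 + 12 + 129/5 + 27 + 12 = 2768/35.
Adding: ||u||_{H^1}^2 = 7183/252 + 2768/35 = 135563/1260.


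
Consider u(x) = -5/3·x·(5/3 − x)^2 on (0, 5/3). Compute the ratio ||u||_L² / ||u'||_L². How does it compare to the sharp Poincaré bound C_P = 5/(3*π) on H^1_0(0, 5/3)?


||u||_L² / ||u'||_L² = 5*sqrt(14)/42 < C_P = 5/(3*π).

u(x) = -5/3·x·(5/3 − x)^2, so u'(x) = -5*x^2 + 100*x/9 - 125/27.
u(x) = -5/3·x·(5/3 − x)^2 vanishes at x = 0 and x = 5/3, so u ∈ H^1_0(0, 5/3). Differentiate via the product rule and integrate the resulting polynomials term by term.
  ∫_0^5/3 u² dx = ∫_0^5/3 (25*x^6/9 - 500*x^5/27 + 1250*x^4/27 - 12500*x^3/243 + 15625*x^2/729) dx. Term by term:
    ∫_0^5/3 25*x^6/9 dx = 1953125/137781;  ∫_0^5/3 -500*x^5/27 dx = -3906250/59049;  ∫_0^5/3 1250*x^4/27 dx = 781250/6561;
    ∫_0^5/3 -12500*x^3/243 dx = -1953125/19683;  ∫_0^5/3 15625*x^2/729 dx = 1953125/59049.
  Sum: 1953125/137781 − 3906250/59049 + 781250/6561 − 1953125/19683 + 1953125/59049 = 390625/413343.
  ∫_0^5/3 (u')² dx = ∫_0^5/3 (25*x^4 - 1000*x^3/9 + 13750*x^2/81 - 25000*x/243 + 15625/729) dx. Term by term:
    ∫_0^5/3 25*x^4 dx = 15625/243;  ∫_0^5/3 -1000*x^3/9 dx = -156250/729;  ∫_0^5/3 13750*x^2/81 dx = 1718750/6561;
    ∫_0^5/3 -25000*x/243 dx = -312500/2187;  ∫_0^5/3 15625/729 dx = 78125/2187.
  Sum: 15625/243 − 156250/729 + 1718750/6561 − 312500/2187 + 78125/2187 = 31250/6561.
∫_0^5/3 u² dx = 390625/413343, so ||u||_L² = 625*sqrt(7)/1701.
∫_0^5/3 (u')² dx = 31250/6561, so ||u'||_L² = 125*sqrt(2)/81.
Ratio ||u||_L² / ||u'||_L² = 5*sqrt(14)/42.
Sharp Poincaré constant on H^1_0(0, 5/3) is C_P = L/π = 5/(3*π), achieved by sin(3*π/5·x).
A polynomial bump cannot attain the sharp Poincaré constant (only the first sine eigenfunction does), so the ratio is strictly less than C_P, consistent with ||u||_L² ≤ C_P ||u'||_L².


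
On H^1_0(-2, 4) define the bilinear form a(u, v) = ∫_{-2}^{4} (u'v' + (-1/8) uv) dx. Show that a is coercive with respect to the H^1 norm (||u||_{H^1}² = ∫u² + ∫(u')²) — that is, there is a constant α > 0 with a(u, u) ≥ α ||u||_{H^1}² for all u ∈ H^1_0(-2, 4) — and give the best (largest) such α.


α = (-9/2 + π^2)/(π^2 + 36)

Coercivity of a(·,·) on H^1_0(-2, 4) means a(u, u) ≥ α ||u||_{H^1}² for every u ∈ H^1_0.
The interval has length L = 6, and Poincaré/coercivity depend only on L. Here a(u, u) = ∫(u')² + (-1/8)·∫u².
Here c = -1/8 < 0 with |c| < (π/L)² = π^2/36, so coercivity still holds. The condition a(u,u) ≥ α||u||_{H^1}² reads (1−α)∫(u')² ≥ (α−c)∫u². Any admissible α is ≤ 1 (rapidly oscillating u have ∫u²/∫(u')² → 0), and α = 1 would force 0 ≥ (1−c)∫u², impossible since c < 1; so 1−α > 0. By the sharp Poincaré inequality on H^1_0 of an interval of length L, ∫(u')² ≥ (π/L)²∫u² with equality for the first sine mode sin(π(x−x₀)/L) (x₀ the left endpoint), so the inequality holds for all u iff (1−α)(π/L)² ≥ α − c, i.e. α ≤ ((π/L)² + c)/((π/L)² + 1) = (1 + c(L/π)²)/(1 + (L/π)²). (Direct route, valid since c ≤ 0: Poincaré gives c∫u² ≥ c(L/π)²∫(u')², so a(u,u) ≥ (1 + c(L/π)²)∫(u')², while ||u||_{H^1}² ≤ (1 + (L/π)²)∫(u')²; dividing yields the same α.) With (π/L)² = π^2/36 and c = -1/8, the largest admissible constant is α = ((π/L)² + c)/((π/L)² + 1).
Simplifying, α = (-9/2 + π^2)/(π^2 + 36).


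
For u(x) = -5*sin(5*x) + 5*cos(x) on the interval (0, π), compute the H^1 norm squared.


||u||_{H^1(0,π)}^2 = 350*π

u'(x) = -5*sin(x) - 25*cos(5*x).
Expand u² and (u')² and integrate term by term on (0, π), using: for integers n ≥ 1, ∫_0^π sin²(nx) dx = ∫_0^π cos²(nx) dx = π/2; for n ≠ n', ∫_0^π sin(nx)sin(n'x) dx = ∫_0^π cos(nx)cos(n'x) dx = 0; and by product-to-sum, ∫_0^π sin(nx)cos(n'x) dx = ½∫_0^π [sin((n+n')x) + sin((n−n')x)] dx, which is 0 when n+n' is even and 2n/(n²−n'²) when n+n' is odd (it need not vanish on (0, π)).
  u² squared terms: (-5)²·∫sin(5x)² dx = 25·π/2 = 25*π/2;  (5)²·∫cos(x)² dx = 25·π/2 = 25*π/2.
  u² cross terms: 2·(-5)·(5)·∫sin(5x)·cos(x) dx = -50·(0) = 0.
  So ∫_0^π u² dx = 25*π/2 + 25*π/2 + 0 = 25*π.
  (u')² squared terms: (-25)²·∫cos(5x)² dx = 625·π/2 = 625*π/2;  (-5)²·∫sin(x)² dx = 25·π/2 = 25*π/2.
  (u')² cross terms: 2·(-25)·(-5)·∫cos(5x)·sin(x) dx = 250·(0) = 0.
  So ∫_0^π (u')² dx = 625*π/2 + 25*π/2 + 0 = 325*π.
||u||_{H^1}^2 = (25*π) + (325*π) = 350*π.


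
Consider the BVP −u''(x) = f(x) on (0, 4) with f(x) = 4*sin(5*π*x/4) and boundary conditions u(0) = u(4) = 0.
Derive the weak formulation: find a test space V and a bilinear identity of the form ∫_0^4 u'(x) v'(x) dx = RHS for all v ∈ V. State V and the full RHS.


V = H^1_0(0, 4) (so v(0) = v(4) = 0); weak form: ∫_0^4 u'v' dx = ∫_0^4 (4*sin(5*π*x/4)) v dx for all v ∈ V.

Multiply both sides by a test function v and integrate from 0 to 4:
  ∫_0^4 −u''(x) v(x) dx = ∫_0^4 f(x) v(x) dx.
Integrate the LHS by parts once:
  ∫_0^4 −u'' v dx = −[u'(x) v(x)]_0^4 + ∫_0^4 u'(x) v'(x) dx.
Thus ∫_0^4 u'(x) v'(x) dx = ∫_0^4 f(x) v(x) dx + [u'(x) v(x)]_0^4.
Choose V so that boundary terms are either known or forced to vanish.
u is Dirichlet: u(0) = u(4) = 0. Let V = H^1_0(0, 4); then v(0) = v(4) = 0, and [u' v]_0^4 = 0.
Weak formulation: find u (satisfying any essential BC) such that ∫_0^4 u'(x) v'(x) dx = ∫_0^4 f v dx for all v ∈ V.
Substituting f(x) = 4*sin(5*π*x/4), the right-hand side is ∫_0^4 (4*sin(5*π*x/4)) v dx.


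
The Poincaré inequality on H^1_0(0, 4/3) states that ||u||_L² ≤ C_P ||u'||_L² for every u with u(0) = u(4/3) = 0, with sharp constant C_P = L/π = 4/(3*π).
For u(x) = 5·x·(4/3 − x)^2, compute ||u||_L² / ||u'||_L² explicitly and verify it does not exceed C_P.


||u||_L² / ||u'||_L² = 2*sqrt(14)/21 < C_P = 4/(3*π).

u(x) = 5·x·(4/3 − x)^2, so u'(x) = 15*x^2 - 80*x/3 + 80/9.
u(x) = 5·x·(4/3 − x)^2 vanishes at x = 0 and x = 4/3, so u ∈ H^1_0(0, 4/3). Differentiate via the product rule and integrate the resulting polynomials term by term.
  ∫_0^4/3 u² dx = ∫_0^4/3 (25*x^6 - 400*x^5/3 + 800*x^4/3 - 6400*x^3/27 + 6400*x^2/81) dx. Term by term:
    ∫_0^4/3 25*x^6 dx = 409600/15309;  ∫_0^4/3 -400*x^5/3 dx = -819200/6561;  ∫_0^4/3 800*x^4/3 dx = 163840/729;
    ∫_0^4/3 -6400*x^3/27 dx = -409600/2187;  ∫_0^4/3 6400*x^2/81 dx = 409600/6561.
  Sum: 409600/15309 − 819200/6561 + 163840/729 − 409600/2187 + 409600/6561 = 81920/45927.
  ∫_0^4/3 (u')² dx = ∫_0^4/3 (225*x^4 - 800*x^3 + 8800*x^2/9 - 12800*x/27 + 6400/81) dx. Term by term:
    ∫_0^4/3 225*x^4 dx = 5120/27;  ∫_0^4/3 -800*x^3 dx = -51200/81;  ∫_0^4/3 8800*x^2/9 dx = 563200/729;
    ∫_0^4/3 -12800*x/27 dx = -102400/243;  ∫_0^4/3 6400/81 dx = 25600/243.
  Sum: 5120/27 − 51200/81 + 563200/729 − 102400/243 + 25600/243 = 10240/729.
∫_0^4/3 u² dx = 81920/45927, so ||u||_L² = 128*sqrt(35)/567.
∫_0^4/3 (u')² dx = 10240/729, so ||u'||_L² = 32*sqrt(10)/27.
Ratio ||u||_L² / ||u'||_L² = 2*sqrt(14)/21.
Sharp Poincaré constant on H^1_0(0, 4/3) is C_P = L/π = 4/(3*π), achieved by sin(3*π/4·x).
A polynomial bump cannot attain the sharp Poincaré constant (only the first sine eigenfunction does), so the ratio is strictly less than C_P, consistent with ||u||_L² ≤ C_P ||u'||_L².


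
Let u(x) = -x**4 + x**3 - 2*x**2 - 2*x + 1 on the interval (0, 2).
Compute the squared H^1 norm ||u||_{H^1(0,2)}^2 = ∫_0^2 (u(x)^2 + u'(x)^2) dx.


||u||_{H^1}^2 = 19042/45

The H^1 norm (squared) on an interval (0, L) is
  ||u||_{H^1}^2 = ∫_0^L u(x)^2 dx + ∫_0^L u'(x)^2 dx.
Compute u'(x) = -4*x**3 + 3*x**2 - 4*x - 2.
Then u(x)^2 = x**8 - 2*x**7 + 5*x**6 - 2*x**4 + 10*x**3 - 4*x + 1 and u'(x)^2 = 16*x**6 - 24*x**5 + 41*x**4 - 8*x**3 + 4*x**2 + 16*x + 4.
Integrate each monomial from 0 to 2 using ∫_0^2 c·x^n dx = c·2^(n+1)/(n+1):
  ∫_0^2 u(x)^2 dx = ∫_0^2 (x^8 - 2*x^7 + 5*x^6 - 2*x^4 + 10*x^3 - 4*x + 1) dx. Term by term:
    ∫_0^2 x^8 dx = 512/9;  ∫_0^2 -2*x^7 dx = -64;  ∫_0^2 5*x^6 dx = 640/7;
    ∫_0^2 -2*x^4 dx = -64/5;  ∫_0^2 10*x^3 dx = 40;  ∫_0^2 -4*x dx = -8;
    ∫_0^2 1 dx = 2.
  Sum: 512/9 − 64 + 640/7 − 64/5 + 40 − 8 + 2 = 33238/315.
  ∫_0^2 u'(x)^2 dx = ∫_0^2 (16*x^6 - 24*x^5 + 41*x^4 - 8*x^3 + 4*x^2 + 16*x + 4) dx. Term by term:
    ∫_0^2 16*x^6 dx = 2048/7;  ∫_0^2 -24*x^5 dx = -256;  ∫_0^2 41*x^4 dx = 1312/5;
    ∫_0^2 -8*x^3 dx = -32;  ∫_0^2 4*x^2 dx = 32/3;  ∫_0^2 16*x dx = 32;
    ∫_0^2 4 dx = 8.
  Sum: 2048/7 − 256 + 1312/5 − 32 + 32/3 + 32 + 8 = 33352/105.
Adding: ||u||_{H^1}^2 = 33238/315 + 33352/105 = 19042/45.


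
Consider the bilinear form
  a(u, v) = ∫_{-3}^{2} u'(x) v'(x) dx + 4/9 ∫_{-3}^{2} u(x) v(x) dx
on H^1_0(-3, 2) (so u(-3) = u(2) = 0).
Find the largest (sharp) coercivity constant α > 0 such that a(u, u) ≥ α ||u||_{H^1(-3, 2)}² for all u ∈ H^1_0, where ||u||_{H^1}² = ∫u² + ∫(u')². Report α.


α = (π^2 + 100/9)/(π^2 + 25)

Coercivity of a(·,·) on H^1_0(-3, 2) means a(u, u) ≥ α ||u||_{H^1}² for every u ∈ H^1_0.
The interval has length L = 5, and Poincaré/coercivity depend only on L. Here a(u, u) = ∫(u')² + (4/9)·∫u².
Here 0 < c = 4/9 < 1. The condition a(u,u) ≥ α||u||_{H^1}² reads (1−α)∫(u')² ≥ (α−c)∫u². Any admissible α is ≤ 1 (rapidly oscillating u have ∫u²/∫(u')² → 0), and α = 1 would force 0 ≥ (1−c)∫u², impossible since c < 1; so 1−α > 0. By the sharp Poincaré inequality on H^1_0 of an interval of length L, ∫(u')² ≥ (π/L)²∫u² with equality for the first sine mode sin(π(x−x₀)/L) (x₀ the left endpoint), so the inequality holds for all u iff (1−α)(π/L)² ≥ α − c, i.e. α ≤ ((π/L)² + c)/((π/L)² + 1) = (1 + c(L/π)²)/(1 + (L/π)²). With (π/L)² = π^2/25 and c = 4/9, the largest admissible constant is α = ((π/L)² + c)/((π/L)² + 1).
Simplifying, α = (π^2 + 100/9)/(π^2 + 25).


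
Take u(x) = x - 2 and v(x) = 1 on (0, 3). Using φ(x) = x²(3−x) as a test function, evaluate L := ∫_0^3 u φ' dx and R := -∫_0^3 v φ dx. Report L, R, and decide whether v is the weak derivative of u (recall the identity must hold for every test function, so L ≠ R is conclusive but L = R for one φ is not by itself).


LHS = -27/4, RHS = -27/4. Yes, v = u' weakly.

u(x) = x - 2, classical derivative u'(x) = 1.
φ(x) = x²(3−x), so φ'(x) = 3*x*(2 - x).
Note φ(0) = φ(3) = 0, so the boundary term u·φ vanishes.
LHS = ∫_0^3 u(x) φ'(x) dx = ∫_0^3 (-3*x^3 + 12*x^2 - 12*x) dx. Term by term:
  ∫_0^3 -3*x^3 dx = -243/4;  ∫_0^3 12*x^2 dx = 108;  ∫_0^3 -12*x dx = -54.
Sum: -243/4 + 108 − 54 = -27/4.
So LHS = -27/4.
∫_0^3 v(x) φ(x) dx = ∫_0^3 (-x^3 + 3*x^2) dx. Term by term:
  ∫_0^3 -x^3 dx = -81/4;  ∫_0^3 3*x^2 dx = 27.
Sum: -81/4 + 27 = 27/4.
So RHS = -∫_0^3 v(x) φ(x) dx = -27/4.
LHS = RHS, so the identity holds for this test φ.
Moreover u is smooth here and v(x) = u'(x) = 1 pointwise, so the identity holds for every test function. Hence v is the weak derivative of u.


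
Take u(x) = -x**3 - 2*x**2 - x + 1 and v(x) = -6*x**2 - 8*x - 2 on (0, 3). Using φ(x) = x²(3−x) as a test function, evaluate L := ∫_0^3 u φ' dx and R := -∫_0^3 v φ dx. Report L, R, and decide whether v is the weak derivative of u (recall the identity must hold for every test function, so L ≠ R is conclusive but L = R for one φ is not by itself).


LHS = 513/4, RHS = 513/2. No, v is not the weak derivative of u.

u(x) = -x**3 - 2*x**2 - x + 1, classical derivative u'(x) = -3*x**2 - 4*x - 1.
φ(x) = x²(3−x), so φ'(x) = 3*x*(2 - x).
Note φ(0) = φ(3) = 0, so the boundary term u·φ vanishes.
LHS = ∫_0^3 u(x) φ'(x) dx = ∫_0^3 (3*x^5 - 9*x^3 - 9*x^2 + 6*x) dx. Term by term:
  ∫_0^3 3*x^5 dx = 729/2;  ∫_0^3 -9*x^3 dx = -729/4;  ∫_0^3 -9*x^2 dx = -81;
  ∫_0^3 6*x dx = 27.
Sum: 729/2 − 729/4 − 81 + 27 = 513/4.
So LHS = 513/4.
∫_0^3 v(x) φ(x) dx = ∫_0^3 (6*x^5 - 10*x^4 - 22*x^3 - 6*x^2) dx. Term by term:
  ∫_0^3 6*x^5 dx = 729;  ∫_0^3 -10*x^4 dx = -486;  ∫_0^3 -22*x^3 dx = -891/2;
  ∫_0^3 -6*x^2 dx = -54.
Sum: 729 − 486 − 891/2 − 54 = -513/2.
So RHS = -∫_0^3 v(x) φ(x) dx = 513/2.
LHS − RHS = -513/4 ≠ 0, so the identity fails.
(For a valid weak derivative the identity must hold for EVERY test function, in particular this one. The failure shows v is NOT the weak derivative of u.)
Correct weak derivative would be u'(x) = -3*x**2 - 4*x - 1.


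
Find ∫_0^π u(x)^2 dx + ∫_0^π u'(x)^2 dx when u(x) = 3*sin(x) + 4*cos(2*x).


||u||_{H^1(0,π)}^2 = -80 + 49*π

u'(x) = -8*sin(2*x) + 3*cos(x).
Expand u² and (u')² and integrate term by term on (0, π), using: for integers n ≥ 1, ∫_0^π sin²(nx) dx = ∫_0^π cos²(nx) dx = π/2; for n ≠ n', ∫_0^π sin(nx)sin(n'x) dx = ∫_0^π cos(nx)cos(n'x) dx = 0; and by product-to-sum, ∫_0^π sin(nx)cos(n'x) dx = ½∫_0^π [sin((n+n')x) + sin((n−n')x)] dx, which is 0 when n+n' is even and 2n/(n²−n'²) when n+n' is odd (it need not vanish on (0, π)).
  u² squared terms: (3)²·∫sin(x)² dx = 9·π/2 = 9*π/2;  (4)²·∫cos(2x)² dx = 16·π/2 = 8*π.
  u² cross terms: 2·(3)·(4)·∫sin(x)·cos(2x) dx = 24·(-2/3) = -16.
  So ∫_0^π u² dx = 9*π/2 + 8*π − 16 = -16 + 25*π/2.
  (u')² squared terms: (-8)²·∫sin(2x)² dx = 64·π/2 = 32*π;  (3)²·∫cos(x)² dx = 9·π/2 = 9*π/2.
  (u')² cross terms: 2·(-8)·(3)·∫sin(2x)·cos(x) dx = -48·(4/3) = -64.
  So ∫_0^π (u')² dx = 32*π + 9*π/2 − 64 = -64 + 73*π/2.
||u||_{H^1}^2 = (-16 + 25*π/2) + (-64 + 73*π/2) = -80 + 49*π.


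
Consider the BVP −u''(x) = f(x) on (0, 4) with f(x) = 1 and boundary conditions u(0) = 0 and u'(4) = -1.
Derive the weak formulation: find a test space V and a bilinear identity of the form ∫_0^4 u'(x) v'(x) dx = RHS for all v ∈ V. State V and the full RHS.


V = {v ∈ H^1(0, 4) : v(0) = 0} (test functions vanish at x = 0 where u is specified); weak form: ∫_0^4 u'v' dx = ∫_0^4 (1) v dx − v(4) for all v ∈ V.

Multiply both sides by a test function v and integrate from 0 to 4:
  ∫_0^4 −u''(x) v(x) dx = ∫_0^4 f(x) v(x) dx.
Integrate the LHS by parts once:
  ∫_0^4 −u'' v dx = −[u'(x) v(x)]_0^4 + ∫_0^4 u'(x) v'(x) dx.
Thus ∫_0^4 u'(x) v'(x) dx = ∫_0^4 f(x) v(x) dx + [u'(x) v(x)]_0^4.
Choose V so that boundary terms are either known or forced to vanish.
Mixed BC: u(0) = 0 (Dirichlet) and u'(4) = -1 (Neumann). Define V = {v ∈ H^1(0, 4) : v(0) = 0}. Then [u' v]_0^4 = u'(4)·v(4) − u'(0)·0 = − v(4).
Weak formulation: find u (satisfying any essential BC) such that ∫_0^4 u'(x) v'(x) dx = ∫_0^4 f v dx − v(4) for all v ∈ V (Dirichlet at 0 absorbed into V; Neumann datum at x = 4 contributes the boundary term).
Substituting f(x) = 1, the right-hand side is ∫_0^4 (1) v dx − v(4).


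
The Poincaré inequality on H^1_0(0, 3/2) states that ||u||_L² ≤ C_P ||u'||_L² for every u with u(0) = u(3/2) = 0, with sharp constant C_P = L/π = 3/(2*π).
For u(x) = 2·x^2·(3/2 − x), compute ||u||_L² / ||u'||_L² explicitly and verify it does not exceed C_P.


||u||_L² / ||u'||_L² = 3*sqrt(14)/28 < C_P = 3/(2*π).

u(x) = 2·x^2·(3/2 − x), so u'(x) = 6*x*(1 - x).
u(x) = 2·x^2·(3/2 − x) vanishes at x = 0 and x = 3/2, so u ∈ H^1_0(0, 3/2). Differentiate via the product rule and integrate the resulting polynomials term by term.
  ∫_0^3/2 u² dx = ∫_0^3/2 (4*x^6 - 12*x^5 + 9*x^4) dx. Term by term:
    ∫_0^3/2 4*x^6 dx = 2187/224;  ∫_0^3/2 -12*x^5 dx = -729/32;  ∫_0^3/2 9*x^4 dx = 2187/160.
  Sum: 2187/224 − 729/32 + 2187/160 = 729/1120.
  ∫_0^3/2 (u')² dx = ∫_0^3/2 (36*x^4 - 72*x^3 + 36*x^2) dx. Term by term:
    ∫_0^3/2 36*x^4 dx = 2187/40;  ∫_0^3/2 -72*x^3 dx = -729/8;  ∫_0^3/2 36*x^2 dx = 81/2.
  Sum: 2187/40 − 729/8 + 81/2 = 81/20.
∫_0^3/2 u² dx = 729/1120, so ||u||_L² = 27*sqrt(70)/280.
∫_0^3/2 (u')² dx = 81/20, so ||u'||_L² = 9*sqrt(5)/10.
Ratio ||u||_L² / ||u'||_L² = 3*sqrt(14)/28.
Sharp Poincaré constant on H^1_0(0, 3/2) is C_P = L/π = 3/(2*π), achieved by sin(2*π/3·x).
A polynomial bump cannot attain the sharp Poincaré constant (only the first sine eigenfunction does), so the ratio is strictly less than C_P, consistent with ||u||_L² ≤ C_P ||u'||_L².


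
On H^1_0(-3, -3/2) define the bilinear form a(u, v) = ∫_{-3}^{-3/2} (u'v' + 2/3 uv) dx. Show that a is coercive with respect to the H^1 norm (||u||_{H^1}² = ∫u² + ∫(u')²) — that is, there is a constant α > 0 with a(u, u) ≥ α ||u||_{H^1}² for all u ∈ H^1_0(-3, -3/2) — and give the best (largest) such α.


α = 2*(3 + 2*π^2)/(9 + 4*π^2)

Coercivity of a(·,·) on H^1_0(-3, -3/2) means a(u, u) ≥ α ||u||_{H^1}² for every u ∈ H^1_0.
The interval has length L = 3/2, and Poincaré/coercivity depend only on L. Here a(u, u) = ∫(u')² + (2/3)·∫u².
Here 0 < c = 2/3 < 1. The condition a(u,u) ≥ α||u||_{H^1}² reads (1−α)∫(u')² ≥ (α−c)∫u². Any admissible α is ≤ 1 (rapidly oscillating u have ∫u²/∫(u')² → 0), and α = 1 would force 0 ≥ (1−c)∫u², impossible since c < 1; so 1−α > 0. By the sharp Poincaré inequality on H^1_0 of an interval of length L, ∫(u')² ≥ (π/L)²∫u² with equality for the first sine mode sin(π(x−x₀)/L) (x₀ the left endpoint), so the inequality holds for all u iff (1−α)(π/L)² ≥ α − c, i.e. α ≤ ((π/L)² + c)/((π/L)² + 1) = (1 + c(L/π)²)/(1 + (L/π)²). With (π/L)² = 4*π^2/9 and c = 2/3, the largest admissible constant is α = ((π/L)² + c)/((π/L)² + 1).
Simplifying, α = 2*(3 + 2*π^2)/(9 + 4*π^2).
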